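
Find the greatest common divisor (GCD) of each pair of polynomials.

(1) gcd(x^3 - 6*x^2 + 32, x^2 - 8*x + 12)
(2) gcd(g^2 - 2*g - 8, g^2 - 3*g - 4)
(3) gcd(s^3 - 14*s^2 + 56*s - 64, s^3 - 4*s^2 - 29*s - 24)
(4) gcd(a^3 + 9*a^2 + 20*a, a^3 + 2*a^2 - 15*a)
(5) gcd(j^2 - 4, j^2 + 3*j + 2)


(1) = gcd((x - 4)^2*(x + 2), (x - 6)*(x - 2)) = 1
(2) = gcd((g - 4)*(g + 2), (g - 4)*(g + 1)) = g - 4
(3) = s - 8
(4) = gcd(a*(a + 4)*(a + 5), a*(a - 3)*(a + 5)) = a^2 + 5*a
(5) = j + 2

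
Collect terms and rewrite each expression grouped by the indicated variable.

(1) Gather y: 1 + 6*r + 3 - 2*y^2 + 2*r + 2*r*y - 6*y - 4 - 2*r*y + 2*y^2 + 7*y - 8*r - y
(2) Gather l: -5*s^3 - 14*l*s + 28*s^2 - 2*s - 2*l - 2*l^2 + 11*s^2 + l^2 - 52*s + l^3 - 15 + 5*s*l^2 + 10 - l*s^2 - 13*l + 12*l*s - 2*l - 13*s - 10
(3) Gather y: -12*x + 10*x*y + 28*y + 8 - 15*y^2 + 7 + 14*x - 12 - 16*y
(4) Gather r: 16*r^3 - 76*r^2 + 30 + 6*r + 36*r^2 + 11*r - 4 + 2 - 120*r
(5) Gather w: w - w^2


(1) = 0
(2) = l^3 + l^2*(5*s - 1) + l*(-s^2 - 2*s - 17) - 5*s^3 + 39*s^2 - 67*s - 15
(3) = 2*x - 15*y^2 + y*(10*x + 12) + 3
(4) = 16*r^3 - 40*r^2 - 103*r + 28
(5) = -w^2 + w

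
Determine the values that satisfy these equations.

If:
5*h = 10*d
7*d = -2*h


Then:
d = 0
h = 0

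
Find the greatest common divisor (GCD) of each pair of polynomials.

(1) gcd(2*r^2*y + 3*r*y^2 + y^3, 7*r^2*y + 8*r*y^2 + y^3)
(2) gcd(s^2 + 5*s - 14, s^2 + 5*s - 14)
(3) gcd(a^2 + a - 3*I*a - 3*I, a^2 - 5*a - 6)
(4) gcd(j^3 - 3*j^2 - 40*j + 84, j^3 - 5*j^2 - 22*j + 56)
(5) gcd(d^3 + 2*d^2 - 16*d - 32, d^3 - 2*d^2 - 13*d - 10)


(1) = gcd(y*(r + y)*(2*r + y), y*(r + y)*(7*r + y)) = r*y + y^2
(2) = s^2 + 5*s - 14
(3) = gcd((a + 1)*(a - 3*I), (a - 6)*(a + 1)) = a + 1
(4) = j^2 - 9*j + 14
(5) = d + 2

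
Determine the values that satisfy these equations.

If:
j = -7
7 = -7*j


Then:
No Solution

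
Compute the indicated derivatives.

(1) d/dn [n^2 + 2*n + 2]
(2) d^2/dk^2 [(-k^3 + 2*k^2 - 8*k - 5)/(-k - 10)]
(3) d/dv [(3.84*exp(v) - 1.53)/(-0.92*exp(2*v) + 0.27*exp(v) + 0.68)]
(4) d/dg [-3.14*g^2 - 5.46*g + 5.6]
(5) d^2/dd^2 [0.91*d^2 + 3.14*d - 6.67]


(1) = 2*n + 2
(2) = 2*(k^3 + 30*k^2 + 300*k - 275)/(k^3 + 30*k^2 + 300*k + 1000)
(3) = (3.5328*exp(2*v) - 2.8152*exp(v) + 3.0243)*exp(v)/(0.8464*exp(4*v) - 0.4968*exp(3*v) - 1.1783*exp(2*v) + 0.3672*exp(v) + 0.4624)
(4) = -6.28*g - 5.46
(5) = 1.82000000000000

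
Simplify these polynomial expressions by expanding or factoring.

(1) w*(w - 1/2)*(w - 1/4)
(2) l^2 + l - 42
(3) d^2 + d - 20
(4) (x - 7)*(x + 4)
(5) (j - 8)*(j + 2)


(1) = w^3 - 3*w^2/4 + w/8
(2) = (l - 6)*(l + 7)
(3) = (d - 4)*(d + 5)
(4) = x^2 - 3*x - 28
(5) = j^2 - 6*j - 16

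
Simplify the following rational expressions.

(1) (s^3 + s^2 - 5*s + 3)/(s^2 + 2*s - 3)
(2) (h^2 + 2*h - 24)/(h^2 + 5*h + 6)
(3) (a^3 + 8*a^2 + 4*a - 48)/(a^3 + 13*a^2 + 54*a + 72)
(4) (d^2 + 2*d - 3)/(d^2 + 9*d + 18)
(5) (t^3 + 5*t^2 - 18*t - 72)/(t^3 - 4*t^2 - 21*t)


(1) = s - 1
(2) = (h^2 + 2*h - 24)/(h^2 + 5*h + 6)
(3) = (a - 2)/(a + 3)
(4) = (d - 1)/(d + 6)
(5) = (t^2 + 2*t - 24)/(t^2 - 7*t)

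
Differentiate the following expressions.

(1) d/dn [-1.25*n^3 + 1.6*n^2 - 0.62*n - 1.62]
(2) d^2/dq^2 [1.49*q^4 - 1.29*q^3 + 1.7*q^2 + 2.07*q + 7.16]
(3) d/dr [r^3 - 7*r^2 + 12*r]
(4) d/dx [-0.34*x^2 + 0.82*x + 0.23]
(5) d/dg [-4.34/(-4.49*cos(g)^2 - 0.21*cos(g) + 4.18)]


(1) = -3.75*n^2 + 3.2*n - 0.62
(2) = 17.88*q^2 - 7.74*q + 3.4
(3) = 3*r^2 - 14*r + 12
(4) = 0.82 - 0.68*x
(5) = (38.9732*cos(g) + 0.9114)*sin(g)/(4.49*cos(g)^2 + 0.21*cos(g) - 4.18)^2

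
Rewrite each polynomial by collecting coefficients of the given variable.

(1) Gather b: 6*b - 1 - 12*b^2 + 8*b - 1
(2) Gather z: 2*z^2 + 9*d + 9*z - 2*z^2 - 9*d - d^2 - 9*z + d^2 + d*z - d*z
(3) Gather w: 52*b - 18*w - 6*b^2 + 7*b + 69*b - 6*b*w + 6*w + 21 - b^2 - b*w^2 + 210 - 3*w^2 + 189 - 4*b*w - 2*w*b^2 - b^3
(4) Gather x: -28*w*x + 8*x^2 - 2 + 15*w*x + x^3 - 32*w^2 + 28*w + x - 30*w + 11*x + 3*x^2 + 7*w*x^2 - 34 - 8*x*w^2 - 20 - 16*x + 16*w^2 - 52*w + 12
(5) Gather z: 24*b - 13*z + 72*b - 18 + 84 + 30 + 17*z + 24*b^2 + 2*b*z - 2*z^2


(1) = -12*b^2 + 14*b - 2
(2) = 0
(3) = -b^3 - 7*b^2 + 128*b + w^2*(-b - 3) + w*(-2*b^2 - 10*b - 12) + 420
(4) = -16*w^2 - 54*w + x^3 + x^2*(7*w + 11) + x*(-8*w^2 - 13*w - 4) - 44
(5) = 24*b^2 + 96*b - 2*z^2 + z*(2*b + 4) + 96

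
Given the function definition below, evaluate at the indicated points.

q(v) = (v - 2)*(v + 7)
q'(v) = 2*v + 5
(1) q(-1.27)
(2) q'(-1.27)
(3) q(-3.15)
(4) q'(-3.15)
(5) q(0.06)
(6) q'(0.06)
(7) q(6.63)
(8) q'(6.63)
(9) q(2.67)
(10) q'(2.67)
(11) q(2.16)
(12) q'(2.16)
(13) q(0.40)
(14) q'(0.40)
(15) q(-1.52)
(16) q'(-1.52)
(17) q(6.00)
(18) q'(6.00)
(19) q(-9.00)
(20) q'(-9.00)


(1) = -18.74
(2) = 2.46
(3) = -19.83
(4) = -1.30
(5) = -13.70
(6) = 5.12
(7) = 63.11
(8) = 18.26
(9) = 6.48
(10) = 10.34
(11) = 1.47
(12) = 9.32
(13) = -11.84
(14) = 5.80
(15) = -19.29
(16) = 1.96
(17) = 52.00
(18) = 17.00
(19) = 22.00
(20) = -13.00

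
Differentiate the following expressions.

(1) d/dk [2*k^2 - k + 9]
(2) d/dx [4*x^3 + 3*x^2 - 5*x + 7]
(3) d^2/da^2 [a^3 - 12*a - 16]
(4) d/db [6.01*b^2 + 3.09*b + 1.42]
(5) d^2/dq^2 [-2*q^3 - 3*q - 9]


(1) = 4*k - 1
(2) = 12*x^2 + 6*x - 5
(3) = 6*a
(4) = 12.02*b + 3.09
(5) = -12*q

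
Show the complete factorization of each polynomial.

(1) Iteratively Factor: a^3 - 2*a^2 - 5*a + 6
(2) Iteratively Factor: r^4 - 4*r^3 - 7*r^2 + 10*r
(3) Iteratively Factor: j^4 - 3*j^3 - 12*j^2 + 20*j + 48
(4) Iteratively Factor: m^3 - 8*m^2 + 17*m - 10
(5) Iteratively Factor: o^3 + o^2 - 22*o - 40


(1) = (a - 1)*(a^2 - a - 6) = (a - 3)*(a - 1)*(a + 2)
(2) = (r)*(r^3 - 4*r^2 - 7*r + 10) = r*(r - 5)*(r^2 + r - 2) = r*(r - 5)*(r + 2)*(r - 1)
(3) = (j - 3)*(j^3 - 12*j - 16) = (j - 3)*(j + 2)*(j^2 - 2*j - 8) = (j - 3)*(j + 2)^2*(j - 4)
(4) = (m - 1)*(m^2 - 7*m + 10) = (m - 5)*(m - 1)*(m - 2)
(5) = (o + 4)*(o^2 - 3*o - 10) = (o + 2)*(o + 4)*(o - 5)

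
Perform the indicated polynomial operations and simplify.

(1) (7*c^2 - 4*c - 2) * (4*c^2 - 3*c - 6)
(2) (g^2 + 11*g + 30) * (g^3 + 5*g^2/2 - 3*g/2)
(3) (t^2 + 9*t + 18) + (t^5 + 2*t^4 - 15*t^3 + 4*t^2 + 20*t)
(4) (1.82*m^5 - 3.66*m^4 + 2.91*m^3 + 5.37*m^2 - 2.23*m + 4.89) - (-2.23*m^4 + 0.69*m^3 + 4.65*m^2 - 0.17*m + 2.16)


(1) = 28*c^4 - 37*c^3 - 38*c^2 + 30*c + 12
(2) = g^5 + 27*g^4/2 + 56*g^3 + 117*g^2/2 - 45*g
(3) = t^5 + 2*t^4 - 15*t^3 + 5*t^2 + 29*t + 18
(4) = 1.82*m^5 - 1.43*m^4 + 2.22*m^3 + 0.72*m^2 - 2.06*m + 2.73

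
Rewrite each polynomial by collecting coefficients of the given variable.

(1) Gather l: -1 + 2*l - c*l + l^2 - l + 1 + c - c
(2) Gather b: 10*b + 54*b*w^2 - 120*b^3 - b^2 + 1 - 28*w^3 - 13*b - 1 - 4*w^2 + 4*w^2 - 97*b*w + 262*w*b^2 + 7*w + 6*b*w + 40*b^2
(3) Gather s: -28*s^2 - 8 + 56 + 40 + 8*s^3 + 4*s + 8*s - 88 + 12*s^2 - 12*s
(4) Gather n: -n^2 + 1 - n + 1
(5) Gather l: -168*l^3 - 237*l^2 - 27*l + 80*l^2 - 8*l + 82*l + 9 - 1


(1) = l^2 + l*(1 - c)
(2) = -120*b^3 + b^2*(262*w + 39) + b*(54*w^2 - 91*w - 3) - 28*w^3 + 7*w
(3) = 8*s^3 - 16*s^2
(4) = -n^2 - n + 2
(5) = -168*l^3 - 157*l^2 + 47*l + 8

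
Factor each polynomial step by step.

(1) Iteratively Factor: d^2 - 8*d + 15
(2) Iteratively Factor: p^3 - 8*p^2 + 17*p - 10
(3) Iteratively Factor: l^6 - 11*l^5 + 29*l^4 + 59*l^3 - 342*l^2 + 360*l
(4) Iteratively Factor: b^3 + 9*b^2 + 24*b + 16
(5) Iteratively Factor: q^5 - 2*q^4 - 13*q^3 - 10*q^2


(1) = (d - 3)*(d - 5)
(2) = (p - 5)*(p^2 - 3*p + 2) = (p - 5)*(p - 1)*(p - 2)
(3) = (l - 4)*(l^5 - 7*l^4 + l^3 + 63*l^2 - 90*l) = (l - 4)*(l + 3)*(l^4 - 10*l^3 + 31*l^2 - 30*l) = (l - 4)*(l - 3)*(l + 3)*(l^3 - 7*l^2 + 10*l) = (l - 5)*(l - 4)*(l - 3)*(l + 3)*(l^2 - 2*l) = l*(l - 5)*(l - 4)*(l - 3)*(l + 3)*(l - 2)
(4) = (b + 4)*(b^2 + 5*b + 4) = (b + 1)*(b + 4)*(b + 4)
(5) = (q - 5)*(q^4 + 3*q^3 + 2*q^2) = (q - 5)*(q + 1)*(q^3 + 2*q^2) = q*(q - 5)*(q + 1)*(q^2 + 2*q) = q*(q - 5)*(q + 1)*(q + 2)*(q)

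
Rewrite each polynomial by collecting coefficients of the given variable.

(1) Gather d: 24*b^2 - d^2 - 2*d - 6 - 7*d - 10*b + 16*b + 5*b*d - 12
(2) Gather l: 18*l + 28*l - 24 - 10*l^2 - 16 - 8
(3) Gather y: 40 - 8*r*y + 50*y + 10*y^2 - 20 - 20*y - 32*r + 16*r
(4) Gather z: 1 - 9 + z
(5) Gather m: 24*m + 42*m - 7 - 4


(1) = 24*b^2 + 6*b - d^2 + d*(5*b - 9) - 18
(2) = -10*l^2 + 46*l - 48
(3) = -16*r + 10*y^2 + y*(30 - 8*r) + 20
(4) = z - 8
(5) = 66*m - 11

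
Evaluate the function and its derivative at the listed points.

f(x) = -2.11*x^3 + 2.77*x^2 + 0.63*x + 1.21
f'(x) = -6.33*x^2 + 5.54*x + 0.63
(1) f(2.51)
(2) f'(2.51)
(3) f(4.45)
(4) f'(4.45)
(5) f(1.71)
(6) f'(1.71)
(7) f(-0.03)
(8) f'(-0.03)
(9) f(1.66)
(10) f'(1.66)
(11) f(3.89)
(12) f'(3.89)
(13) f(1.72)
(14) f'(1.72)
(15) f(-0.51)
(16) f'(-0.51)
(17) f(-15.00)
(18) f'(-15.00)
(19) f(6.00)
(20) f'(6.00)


(1) = -13.12
(2) = -25.34
(3) = -127.07
(4) = -100.07
(5) = -0.16
(6) = -8.41
(7) = 1.19
(8) = 0.46
(9) = 0.24
(10) = -7.62
(11) = -78.63
(12) = -73.61
(13) = -0.25
(14) = -8.57
(15) = 1.89
(16) = -3.84
(17) = 7736.26
(18) = -1506.72
(19) = -351.05
(20) = -194.01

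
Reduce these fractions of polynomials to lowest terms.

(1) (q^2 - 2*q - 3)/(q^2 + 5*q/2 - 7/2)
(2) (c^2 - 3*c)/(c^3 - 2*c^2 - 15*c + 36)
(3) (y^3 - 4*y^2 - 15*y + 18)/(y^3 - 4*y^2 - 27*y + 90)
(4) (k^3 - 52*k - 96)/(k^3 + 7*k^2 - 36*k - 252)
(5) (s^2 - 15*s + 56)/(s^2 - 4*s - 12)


(1) = (2*q^2 - 4*q - 6)/(2*q^2 + 5*q - 7)
(2) = c/(c^2 + c - 12)
(3) = (y^2 + 2*y - 3)/(y^2 + 2*y - 15)
(4) = (k^2 - 6*k - 16)/(k^2 + k - 42)
(5) = (s^2 - 15*s + 56)/(s^2 - 4*s - 12)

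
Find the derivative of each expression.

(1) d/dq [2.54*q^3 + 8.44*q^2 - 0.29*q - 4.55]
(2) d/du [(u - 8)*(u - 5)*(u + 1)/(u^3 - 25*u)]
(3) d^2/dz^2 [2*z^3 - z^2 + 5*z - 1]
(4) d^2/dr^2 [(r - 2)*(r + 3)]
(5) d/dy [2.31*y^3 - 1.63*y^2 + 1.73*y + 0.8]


(1) = 7.62*q^2 + 16.88*q - 0.29
(2) = 4*(3*u^2 + 4*u + 10)/(u^2*(u^2 + 10*u + 25))
(3) = 12*z - 2
(4) = 2
(5) = 6.93*y^2 - 3.26*y + 1.73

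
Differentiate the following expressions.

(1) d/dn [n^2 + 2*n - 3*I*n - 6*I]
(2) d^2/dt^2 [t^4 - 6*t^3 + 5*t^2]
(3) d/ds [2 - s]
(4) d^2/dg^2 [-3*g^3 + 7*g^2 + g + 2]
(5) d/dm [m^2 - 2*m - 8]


(1) = 2*n + 2 - 3*I
(2) = 12*t^2 - 36*t + 10
(3) = -1
(4) = 14 - 18*g
(5) = 2*m - 2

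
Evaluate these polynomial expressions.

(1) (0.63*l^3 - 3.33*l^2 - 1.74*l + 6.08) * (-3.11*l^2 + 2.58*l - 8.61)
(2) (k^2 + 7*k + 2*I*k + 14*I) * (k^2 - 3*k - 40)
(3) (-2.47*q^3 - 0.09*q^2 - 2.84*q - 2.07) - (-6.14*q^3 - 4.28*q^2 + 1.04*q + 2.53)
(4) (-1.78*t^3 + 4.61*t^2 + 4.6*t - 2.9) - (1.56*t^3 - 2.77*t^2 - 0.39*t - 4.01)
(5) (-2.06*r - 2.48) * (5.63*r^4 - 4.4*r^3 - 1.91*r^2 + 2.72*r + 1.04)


(1) = -1.9593*l^5 + 11.9817*l^4 - 8.6043*l^3 + 5.2733*l^2 + 30.6678*l - 52.3488
(2) = k^4 + 4*k^3 + 2*I*k^3 - 61*k^2 + 8*I*k^2 - 280*k - 122*I*k - 560*I
(3) = 3.67*q^3 + 4.19*q^2 - 3.88*q - 4.6
(4) = -3.34*t^3 + 7.38*t^2 + 4.99*t + 1.11
(5) = -11.5978*r^5 - 4.8984*r^4 + 14.8466*r^3 - 0.8664*r^2 - 8.888*r - 2.5792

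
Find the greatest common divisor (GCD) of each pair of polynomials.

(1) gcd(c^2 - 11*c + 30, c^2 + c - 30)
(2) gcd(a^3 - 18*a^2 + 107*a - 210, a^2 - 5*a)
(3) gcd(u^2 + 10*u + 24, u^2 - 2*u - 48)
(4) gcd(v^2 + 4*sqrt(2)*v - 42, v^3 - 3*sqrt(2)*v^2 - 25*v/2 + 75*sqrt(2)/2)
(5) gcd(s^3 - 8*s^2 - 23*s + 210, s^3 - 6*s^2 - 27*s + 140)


(1) = gcd((c - 6)*(c - 5), (c - 5)*(c + 6)) = c - 5
(2) = gcd((a - 7)*(a - 6)*(a - 5), a*(a - 5)) = a - 5
(3) = gcd((u + 4)*(u + 6), (u - 8)*(u + 6)) = u + 6
(4) = v - 3*sqrt(2)
(5) = s^2 - 2*s - 35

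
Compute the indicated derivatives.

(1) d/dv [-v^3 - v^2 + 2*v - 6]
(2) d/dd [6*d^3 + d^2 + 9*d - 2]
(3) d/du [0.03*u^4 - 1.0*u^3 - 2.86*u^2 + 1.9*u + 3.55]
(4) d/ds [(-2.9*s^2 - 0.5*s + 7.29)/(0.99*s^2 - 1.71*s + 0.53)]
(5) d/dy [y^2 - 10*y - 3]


(1) = -3*v^2 - 2*v + 2
(2) = 18*d^2 + 2*d + 9
(3) = 0.12*u^3 - 3.0*u^2 - 5.72*u + 1.9
(4) = (5.454*s^2 - 17.5082*s + 12.2009)/(0.9801*s^4 - 3.3858*s^3 + 3.9735*s^2 - 1.8126*s + 0.2809)
(5) = 2*y - 10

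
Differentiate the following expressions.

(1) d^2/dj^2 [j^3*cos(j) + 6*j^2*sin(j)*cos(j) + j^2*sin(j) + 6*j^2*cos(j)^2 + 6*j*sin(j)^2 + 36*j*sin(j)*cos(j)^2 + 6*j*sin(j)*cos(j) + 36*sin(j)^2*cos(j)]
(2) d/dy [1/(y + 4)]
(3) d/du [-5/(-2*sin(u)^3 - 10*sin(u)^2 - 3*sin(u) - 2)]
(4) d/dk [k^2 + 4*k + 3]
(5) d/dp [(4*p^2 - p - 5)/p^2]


(1) = -j^3*cos(j) - 7*j^2*sin(j) - 12*sqrt(2)*j^2*sin(2*j + pi/4) - 9*j*sin(j) - 81*j*sin(3*j) + 10*j*cos(j) + 36*sqrt(2)*j*cos(2*j + pi/4) + 2*sin(j) + 18*sqrt(2)*sin(2*j + pi/4) + 9*cos(j) + 135*cos(3*j) + 6
(2) = -1/(y + 4)^2
(3) = 5*(-20*sin(u) + 3*cos(2*u) - 6)*cos(u)/(2*sin(u)^3 + 10*sin(u)^2 + 3*sin(u) + 2)^2
(4) = 2*k + 4
(5) = (p + 10)/p^3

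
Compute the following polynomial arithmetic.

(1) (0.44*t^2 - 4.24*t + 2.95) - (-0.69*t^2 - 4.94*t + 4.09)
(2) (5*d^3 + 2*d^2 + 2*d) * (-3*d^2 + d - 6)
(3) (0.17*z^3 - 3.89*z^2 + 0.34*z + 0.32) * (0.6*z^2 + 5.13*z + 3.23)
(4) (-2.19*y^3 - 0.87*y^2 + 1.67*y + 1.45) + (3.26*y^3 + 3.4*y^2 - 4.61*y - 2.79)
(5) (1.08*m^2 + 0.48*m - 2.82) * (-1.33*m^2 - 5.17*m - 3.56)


(1) = 1.13*t^2 + 0.7*t - 1.14
(2) = -15*d^5 - d^4 - 34*d^3 - 10*d^2 - 12*d
(3) = 0.102*z^5 - 1.4619*z^4 - 19.2026*z^3 - 10.6285*z^2 + 2.7398*z + 1.0336
(4) = 1.07*y^3 + 2.53*y^2 - 2.94*y - 1.34
(5) = -1.4364*m^4 - 6.222*m^3 - 2.5758*m^2 + 12.8706*m + 10.0392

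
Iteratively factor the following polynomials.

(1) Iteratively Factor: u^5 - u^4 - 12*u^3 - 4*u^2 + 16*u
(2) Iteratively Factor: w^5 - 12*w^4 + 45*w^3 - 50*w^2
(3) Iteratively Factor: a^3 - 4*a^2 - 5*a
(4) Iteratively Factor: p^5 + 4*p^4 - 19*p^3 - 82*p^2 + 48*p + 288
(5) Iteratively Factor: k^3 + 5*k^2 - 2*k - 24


(1) = (u - 1)*(u^4 - 12*u^2 - 16*u) = (u - 1)*(u + 2)*(u^3 - 2*u^2 - 8*u) = u*(u - 1)*(u + 2)*(u^2 - 2*u - 8) = u*(u - 4)*(u - 1)*(u + 2)*(u + 2)
(2) = (w)*(w^4 - 12*w^3 + 45*w^2 - 50*w) = w^2*(w^3 - 12*w^2 + 45*w - 50) = w^2*(w - 2)*(w^2 - 10*w + 25) = w^2*(w - 5)*(w - 2)*(w - 5)
(3) = (a - 5)*(a^2 + a) = (a - 5)*(a + 1)*(a)
(4) = (p + 4)*(p^4 - 19*p^2 - 6*p + 72) = (p - 2)*(p + 4)*(p^3 + 2*p^2 - 15*p - 36) = (p - 2)*(p + 3)*(p + 4)*(p^2 - p - 12) = (p - 4)*(p - 2)*(p + 3)*(p + 4)*(p + 3)
(5) = (k - 2)*(k^2 + 7*k + 12) = (k - 2)*(k + 4)*(k + 3)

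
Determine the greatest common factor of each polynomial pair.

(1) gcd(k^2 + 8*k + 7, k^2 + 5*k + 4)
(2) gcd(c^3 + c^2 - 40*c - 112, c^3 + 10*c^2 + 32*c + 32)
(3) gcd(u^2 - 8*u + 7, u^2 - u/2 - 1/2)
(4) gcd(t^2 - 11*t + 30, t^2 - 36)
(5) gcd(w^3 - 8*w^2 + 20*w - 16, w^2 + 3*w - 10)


(1) = gcd((k + 1)*(k + 7), (k + 1)*(k + 4)) = k + 1
(2) = gcd((c - 7)*(c + 4)^2, (c + 2)*(c + 4)^2) = c^2 + 8*c + 16
(3) = u - 1
(4) = t - 6
(5) = w - 2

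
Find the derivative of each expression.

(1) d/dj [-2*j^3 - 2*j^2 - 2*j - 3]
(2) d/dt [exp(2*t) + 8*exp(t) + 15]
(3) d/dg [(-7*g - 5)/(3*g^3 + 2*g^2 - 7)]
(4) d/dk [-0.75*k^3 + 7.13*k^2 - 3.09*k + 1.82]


(1) = -6*j^2 - 4*j - 2
(2) = 2*(exp(t) + 4)*exp(t)
(3) = (-21*g^3 - 14*g^2 + g*(7*g + 5)*(9*g + 4) + 49)/(3*g^3 + 2*g^2 - 7)^2
(4) = -2.25*k^2 + 14.26*k - 3.09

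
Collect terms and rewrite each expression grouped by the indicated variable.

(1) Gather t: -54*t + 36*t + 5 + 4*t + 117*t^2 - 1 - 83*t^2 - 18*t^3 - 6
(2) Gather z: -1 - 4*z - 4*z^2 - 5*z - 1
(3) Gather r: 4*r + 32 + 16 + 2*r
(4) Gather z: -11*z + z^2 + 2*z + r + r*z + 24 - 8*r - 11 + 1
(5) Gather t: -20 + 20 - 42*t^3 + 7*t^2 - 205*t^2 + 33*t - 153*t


(1) = -18*t^3 + 34*t^2 - 14*t - 2
(2) = -4*z^2 - 9*z - 2
(3) = 6*r + 48
(4) = -7*r + z^2 + z*(r - 9) + 14
(5) = -42*t^3 - 198*t^2 - 120*t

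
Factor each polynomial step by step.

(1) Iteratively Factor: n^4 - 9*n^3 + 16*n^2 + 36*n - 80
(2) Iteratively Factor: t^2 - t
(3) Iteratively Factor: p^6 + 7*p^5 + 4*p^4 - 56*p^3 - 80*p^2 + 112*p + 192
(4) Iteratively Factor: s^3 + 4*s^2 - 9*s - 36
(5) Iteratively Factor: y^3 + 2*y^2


(1) = (n + 2)*(n^3 - 11*n^2 + 38*n - 40) = (n - 4)*(n + 2)*(n^2 - 7*n + 10) = (n - 5)*(n - 4)*(n + 2)*(n - 2)
(2) = (t - 1)*(t)
(3) = (p + 4)*(p^5 + 3*p^4 - 8*p^3 - 24*p^2 + 16*p + 48) = (p + 2)*(p + 4)*(p^4 + p^3 - 10*p^2 - 4*p + 24) = (p - 2)*(p + 2)*(p + 4)*(p^3 + 3*p^2 - 4*p - 12) = (p - 2)*(p + 2)*(p + 3)*(p + 4)*(p^2 - 4) = (p - 2)*(p + 2)^2*(p + 3)*(p + 4)*(p - 2)
(4) = (s - 3)*(s^2 + 7*s + 12) = (s - 3)*(s + 3)*(s + 4)
(5) = (y)*(y^2 + 2*y) = y*(y + 2)*(y)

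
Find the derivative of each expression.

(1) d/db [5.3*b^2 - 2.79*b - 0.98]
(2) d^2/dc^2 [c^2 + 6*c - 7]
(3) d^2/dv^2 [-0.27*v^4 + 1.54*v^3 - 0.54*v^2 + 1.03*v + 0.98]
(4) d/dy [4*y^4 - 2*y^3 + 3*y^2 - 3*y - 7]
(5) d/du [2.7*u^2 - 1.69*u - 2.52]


(1) = 10.6*b - 2.79
(2) = 2
(3) = -3.24*v^2 + 9.24*v - 1.08
(4) = 16*y^3 - 6*y^2 + 6*y - 3
(5) = 5.4*u - 1.69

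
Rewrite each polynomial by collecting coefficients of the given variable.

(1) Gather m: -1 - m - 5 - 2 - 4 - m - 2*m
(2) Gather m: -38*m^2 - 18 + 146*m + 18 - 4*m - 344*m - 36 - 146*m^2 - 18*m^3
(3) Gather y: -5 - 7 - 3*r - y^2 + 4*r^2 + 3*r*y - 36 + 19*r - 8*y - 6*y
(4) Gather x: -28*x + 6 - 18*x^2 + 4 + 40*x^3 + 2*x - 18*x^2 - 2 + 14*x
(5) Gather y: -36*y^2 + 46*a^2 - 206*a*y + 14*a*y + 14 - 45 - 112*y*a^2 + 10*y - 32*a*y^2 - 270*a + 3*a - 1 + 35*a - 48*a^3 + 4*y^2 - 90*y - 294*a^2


(1) = -4*m - 12
(2) = -18*m^3 - 184*m^2 - 202*m - 36
(3) = 4*r^2 + 16*r - y^2 + y*(3*r - 14) - 48
(4) = 40*x^3 - 36*x^2 - 12*x + 8
(5) = -48*a^3 - 248*a^2 - 232*a + y^2*(-32*a - 32) + y*(-112*a^2 - 192*a - 80) - 32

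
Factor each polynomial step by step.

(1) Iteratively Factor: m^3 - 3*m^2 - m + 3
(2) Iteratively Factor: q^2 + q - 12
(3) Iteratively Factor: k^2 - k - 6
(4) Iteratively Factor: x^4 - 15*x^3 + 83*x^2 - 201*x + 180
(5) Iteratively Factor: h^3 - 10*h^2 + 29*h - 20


(1) = (m + 1)*(m^2 - 4*m + 3) = (m - 3)*(m + 1)*(m - 1)
(2) = (q + 4)*(q - 3)
(3) = (k + 2)*(k - 3)
(4) = (x - 3)*(x^3 - 12*x^2 + 47*x - 60) = (x - 5)*(x - 3)*(x^2 - 7*x + 12) = (x - 5)*(x - 4)*(x - 3)*(x - 3)
(5) = (h - 1)*(h^2 - 9*h + 20) = (h - 4)*(h - 1)*(h - 5)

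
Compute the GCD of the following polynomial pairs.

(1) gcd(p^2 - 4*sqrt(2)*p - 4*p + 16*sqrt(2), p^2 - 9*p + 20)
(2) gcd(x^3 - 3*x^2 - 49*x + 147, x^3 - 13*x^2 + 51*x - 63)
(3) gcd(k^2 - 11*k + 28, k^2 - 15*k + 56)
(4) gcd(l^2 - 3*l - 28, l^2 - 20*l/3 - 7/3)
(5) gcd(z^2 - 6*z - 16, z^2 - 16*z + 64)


(1) = gcd((p - 4)*(p - 4*sqrt(2)), (p - 5)*(p - 4)) = p - 4
(2) = x^2 - 10*x + 21
(3) = gcd((k - 7)*(k - 4), (k - 8)*(k - 7)) = k - 7
(4) = l - 7
(5) = z - 8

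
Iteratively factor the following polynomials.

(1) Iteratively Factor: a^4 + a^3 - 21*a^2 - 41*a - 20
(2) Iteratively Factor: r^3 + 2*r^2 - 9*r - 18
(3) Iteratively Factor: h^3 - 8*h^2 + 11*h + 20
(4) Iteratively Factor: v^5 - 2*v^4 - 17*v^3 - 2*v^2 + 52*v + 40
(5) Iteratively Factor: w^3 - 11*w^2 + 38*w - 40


(1) = (a - 5)*(a^3 + 6*a^2 + 9*a + 4) = (a - 5)*(a + 4)*(a^2 + 2*a + 1) = (a - 5)*(a + 1)*(a + 4)*(a + 1)
(2) = (r + 2)*(r^2 - 9) = (r - 3)*(r + 2)*(r + 3)
(3) = (h - 5)*(h^2 - 3*h - 4) = (h - 5)*(h + 1)*(h - 4)
(4) = (v - 5)*(v^4 + 3*v^3 - 2*v^2 - 12*v - 8) = (v - 5)*(v - 2)*(v^3 + 5*v^2 + 8*v + 4) = (v - 5)*(v - 2)*(v + 2)*(v^2 + 3*v + 2) = (v - 5)*(v - 2)*(v + 2)^2*(v + 1)
(5) = (w - 2)*(w^2 - 9*w + 20) = (w - 5)*(w - 2)*(w - 4)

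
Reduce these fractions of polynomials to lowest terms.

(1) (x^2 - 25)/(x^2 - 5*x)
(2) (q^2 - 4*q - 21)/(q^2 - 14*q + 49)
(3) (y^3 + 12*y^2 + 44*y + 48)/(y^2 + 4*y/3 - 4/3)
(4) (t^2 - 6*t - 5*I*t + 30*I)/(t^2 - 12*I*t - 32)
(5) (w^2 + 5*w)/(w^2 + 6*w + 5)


(1) = (x + 5)/x
(2) = (q + 3)/(q - 7)
(3) = (3*y^2 + 30*y + 72)/(3*y - 2)
(4) = (t^2 + t*(-6 - 5*I) + 30*I)/(t^2 - 12*I*t - 32)
(5) = w/(w + 1)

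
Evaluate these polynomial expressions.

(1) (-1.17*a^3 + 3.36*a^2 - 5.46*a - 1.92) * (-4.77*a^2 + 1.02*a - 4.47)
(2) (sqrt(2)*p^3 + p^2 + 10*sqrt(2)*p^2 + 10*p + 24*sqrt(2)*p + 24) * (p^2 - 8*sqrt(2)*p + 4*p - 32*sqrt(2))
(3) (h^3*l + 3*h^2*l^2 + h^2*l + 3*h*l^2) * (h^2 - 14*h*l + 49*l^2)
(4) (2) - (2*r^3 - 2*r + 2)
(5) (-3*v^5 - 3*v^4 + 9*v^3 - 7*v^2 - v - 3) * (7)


(1) = 5.5809*a^5 - 17.2206*a^4 + 34.7013*a^3 - 11.43*a^2 + 22.4478*a + 8.5824
(2) = sqrt(2)*p^5 - 15*p^4 + 14*sqrt(2)*p^4 - 210*p^3 + 56*sqrt(2)*p^3 - 960*p^2 - 16*sqrt(2)*p^2 - 1440*p - 512*sqrt(2)*p - 768*sqrt(2)
(3) = h^5*l - 11*h^4*l^2 + h^4*l + 7*h^3*l^3 - 11*h^3*l^2 + 147*h^2*l^4 + 7*h^2*l^3 + 147*h*l^4
(4) = -2*r^3 + 2*r
(5) = -21*v^5 - 21*v^4 + 63*v^3 - 49*v^2 - 7*v - 21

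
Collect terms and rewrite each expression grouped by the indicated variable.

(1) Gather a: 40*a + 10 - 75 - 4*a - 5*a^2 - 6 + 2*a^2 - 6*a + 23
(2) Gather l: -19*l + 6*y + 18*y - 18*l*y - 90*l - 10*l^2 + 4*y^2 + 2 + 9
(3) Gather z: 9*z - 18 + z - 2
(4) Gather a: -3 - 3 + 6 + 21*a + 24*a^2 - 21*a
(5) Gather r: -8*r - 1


(1) = -3*a^2 + 30*a - 48
(2) = -10*l^2 + l*(-18*y - 109) + 4*y^2 + 24*y + 11
(3) = 10*z - 20
(4) = 24*a^2
(5) = -8*r - 1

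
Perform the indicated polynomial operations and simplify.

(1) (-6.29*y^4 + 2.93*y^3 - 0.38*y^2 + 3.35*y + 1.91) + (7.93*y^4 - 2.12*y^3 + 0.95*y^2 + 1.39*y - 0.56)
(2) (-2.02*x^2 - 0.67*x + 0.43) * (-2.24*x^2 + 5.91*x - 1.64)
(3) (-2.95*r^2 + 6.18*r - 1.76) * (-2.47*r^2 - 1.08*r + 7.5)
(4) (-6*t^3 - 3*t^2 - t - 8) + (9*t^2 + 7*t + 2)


(1) = 1.64*y^4 + 0.81*y^3 + 0.57*y^2 + 4.74*y + 1.35
(2) = 4.5248*x^4 - 10.4374*x^3 - 1.6101*x^2 + 3.6401*x - 0.7052
(3) = 7.2865*r^4 - 12.0786*r^3 - 24.4522*r^2 + 48.2508*r - 13.2
(4) = -6*t^3 + 6*t^2 + 6*t - 6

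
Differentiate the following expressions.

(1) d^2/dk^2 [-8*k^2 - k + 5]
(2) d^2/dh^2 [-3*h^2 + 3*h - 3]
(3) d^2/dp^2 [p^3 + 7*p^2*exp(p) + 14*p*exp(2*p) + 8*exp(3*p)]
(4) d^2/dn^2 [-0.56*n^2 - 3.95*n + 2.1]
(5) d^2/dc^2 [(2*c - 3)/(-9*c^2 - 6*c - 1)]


(1) = -16
(2) = -6
(3) = 7*p^2*exp(p) + 56*p*exp(2*p) + 28*p*exp(p) + 6*p + 72*exp(3*p) + 56*exp(2*p) + 14*exp(p)
(4) = -1.12000000000000
(5) = 6*(31 - 6*c)/(81*c^4 + 108*c^3 + 54*c^2 + 12*c + 1)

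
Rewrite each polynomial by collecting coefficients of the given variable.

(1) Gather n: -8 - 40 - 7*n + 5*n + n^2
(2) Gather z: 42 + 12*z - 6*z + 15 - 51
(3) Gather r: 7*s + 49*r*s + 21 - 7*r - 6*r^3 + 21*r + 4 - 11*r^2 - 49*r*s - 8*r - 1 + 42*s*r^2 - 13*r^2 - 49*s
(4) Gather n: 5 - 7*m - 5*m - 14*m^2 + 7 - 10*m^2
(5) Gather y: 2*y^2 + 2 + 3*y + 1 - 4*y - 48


(1) = n^2 - 2*n - 48
(2) = 6*z + 6
(3) = -6*r^3 + r^2*(42*s - 24) + 6*r - 42*s + 24
(4) = -24*m^2 - 12*m + 12
(5) = 2*y^2 - y - 45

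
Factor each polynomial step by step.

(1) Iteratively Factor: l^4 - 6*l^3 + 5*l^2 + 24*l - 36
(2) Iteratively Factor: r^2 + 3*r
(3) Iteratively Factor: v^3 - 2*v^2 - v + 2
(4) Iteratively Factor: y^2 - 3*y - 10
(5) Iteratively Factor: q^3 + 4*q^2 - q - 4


(1) = (l - 2)*(l^3 - 4*l^2 - 3*l + 18) = (l - 3)*(l - 2)*(l^2 - l - 6) = (l - 3)^2*(l - 2)*(l + 2)
(2) = (r)*(r + 3)
(3) = (v + 1)*(v^2 - 3*v + 2) = (v - 2)*(v + 1)*(v - 1)
(4) = (y - 5)*(y + 2)
(5) = (q + 1)*(q^2 + 3*q - 4) = (q - 1)*(q + 1)*(q + 4)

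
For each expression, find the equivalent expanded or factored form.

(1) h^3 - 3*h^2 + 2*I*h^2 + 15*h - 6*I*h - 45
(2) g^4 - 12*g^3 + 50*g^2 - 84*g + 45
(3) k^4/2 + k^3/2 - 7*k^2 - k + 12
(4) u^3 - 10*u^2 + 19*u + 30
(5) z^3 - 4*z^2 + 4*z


(1) = (h - 3)*(h - 3*I)*(h + 5*I)
(2) = (g - 5)*(g - 3)^2*(g - 1)
(3) = (k/2 + sqrt(2)/2)*(k - 3)*(k + 4)*(k - sqrt(2))
(4) = (u - 6)*(u - 5)*(u + 1)
(5) = z*(z - 2)^2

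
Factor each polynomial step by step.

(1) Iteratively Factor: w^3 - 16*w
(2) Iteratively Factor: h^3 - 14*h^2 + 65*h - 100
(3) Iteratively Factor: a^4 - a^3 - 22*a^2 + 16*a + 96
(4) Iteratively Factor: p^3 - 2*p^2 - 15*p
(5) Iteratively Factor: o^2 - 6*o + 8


(1) = (w - 4)*(w^2 + 4*w) = w*(w - 4)*(w + 4)
(2) = (h - 5)*(h^2 - 9*h + 20) = (h - 5)*(h - 4)*(h - 5)
(3) = (a - 3)*(a^3 + 2*a^2 - 16*a - 32) = (a - 3)*(a + 2)*(a^2 - 16) = (a - 3)*(a + 2)*(a + 4)*(a - 4)
(4) = (p)*(p^2 - 2*p - 15) = p*(p - 5)*(p + 3)
(5) = (o - 4)*(o - 2)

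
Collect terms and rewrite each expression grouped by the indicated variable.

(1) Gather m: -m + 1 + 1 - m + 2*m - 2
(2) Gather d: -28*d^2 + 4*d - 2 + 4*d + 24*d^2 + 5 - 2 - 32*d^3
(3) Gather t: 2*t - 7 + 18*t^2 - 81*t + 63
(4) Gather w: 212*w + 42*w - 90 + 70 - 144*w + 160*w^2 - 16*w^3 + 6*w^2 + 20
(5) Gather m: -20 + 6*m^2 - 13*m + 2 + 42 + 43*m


(1) = 0
(2) = -32*d^3 - 4*d^2 + 8*d + 1
(3) = 18*t^2 - 79*t + 56
(4) = -16*w^3 + 166*w^2 + 110*w
(5) = 6*m^2 + 30*m + 24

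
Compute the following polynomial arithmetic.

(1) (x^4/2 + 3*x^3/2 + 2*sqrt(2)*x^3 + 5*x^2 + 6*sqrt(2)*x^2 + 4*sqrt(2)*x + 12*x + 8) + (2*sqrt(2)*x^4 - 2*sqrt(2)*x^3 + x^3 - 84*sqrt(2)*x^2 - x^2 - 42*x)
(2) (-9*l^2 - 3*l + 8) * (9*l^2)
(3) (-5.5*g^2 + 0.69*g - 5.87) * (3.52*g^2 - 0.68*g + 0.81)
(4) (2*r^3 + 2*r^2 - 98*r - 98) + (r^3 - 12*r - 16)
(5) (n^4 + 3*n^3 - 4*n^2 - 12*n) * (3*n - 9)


(1) = x^4/2 + 2*sqrt(2)*x^4 + 5*x^3/2 - 78*sqrt(2)*x^2 + 4*x^2 - 30*x + 4*sqrt(2)*x + 8
(2) = -81*l^4 - 27*l^3 + 72*l^2
(3) = -19.36*g^4 + 6.1688*g^3 - 25.5866*g^2 + 4.5505*g - 4.7547
(4) = 3*r^3 + 2*r^2 - 110*r - 114
(5) = 3*n^5 - 39*n^3 + 108*n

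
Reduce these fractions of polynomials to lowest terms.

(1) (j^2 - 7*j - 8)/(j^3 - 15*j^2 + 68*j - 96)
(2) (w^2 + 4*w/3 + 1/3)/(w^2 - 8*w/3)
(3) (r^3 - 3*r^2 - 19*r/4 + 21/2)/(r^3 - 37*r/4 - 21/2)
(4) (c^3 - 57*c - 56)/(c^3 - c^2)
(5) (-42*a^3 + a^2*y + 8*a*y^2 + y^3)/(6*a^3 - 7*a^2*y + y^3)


(1) = (j + 1)/(j^2 - 7*j + 12)
(2) = (3*w^2 + 4*w + 1)/(3*w^2 - 8*w)
(3) = (2*r - 3)/(2*r + 3)
(4) = (c^3 - 57*c - 56)/(c^3 - c^2)
(5) = (7*a + y)/(-a + y)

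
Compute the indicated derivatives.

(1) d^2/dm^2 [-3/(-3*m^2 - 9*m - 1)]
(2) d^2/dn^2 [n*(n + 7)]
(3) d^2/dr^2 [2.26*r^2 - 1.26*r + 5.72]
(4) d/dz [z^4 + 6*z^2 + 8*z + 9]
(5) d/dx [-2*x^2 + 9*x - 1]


(1) = 18*(-3*m^2 - 9*m + 3*(2*m + 3)^2 - 1)/(3*m^2 + 9*m + 1)^3
(2) = 2
(3) = 4.52000000000000
(4) = 4*z^3 + 12*z + 8
(5) = 9 - 4*x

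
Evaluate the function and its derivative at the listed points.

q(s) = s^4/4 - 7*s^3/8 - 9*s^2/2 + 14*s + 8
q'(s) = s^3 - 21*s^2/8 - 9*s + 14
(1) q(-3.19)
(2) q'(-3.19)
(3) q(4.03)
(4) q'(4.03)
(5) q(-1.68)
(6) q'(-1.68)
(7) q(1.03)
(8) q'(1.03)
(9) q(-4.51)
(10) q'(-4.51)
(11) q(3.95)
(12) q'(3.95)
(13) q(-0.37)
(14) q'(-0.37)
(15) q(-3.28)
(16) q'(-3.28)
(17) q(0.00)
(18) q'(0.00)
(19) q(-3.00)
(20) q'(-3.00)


(1) = -28.16
(2) = -16.46
(3) = 0.01
(4) = 0.55
(5) = -22.08
(6) = 16.97
(7) = 16.97
(8) = 3.04
(9) = 37.03
(10) = -90.54
(11) = 0.02
(12) = -0.88
(13) = 2.25
(14) = 16.92
(15) = -26.52
(16) = -20.01
(17) = 8.00
(18) = 14.00
(19) = -30.62
(20) = -9.62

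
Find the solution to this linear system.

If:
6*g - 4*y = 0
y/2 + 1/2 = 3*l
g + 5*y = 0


Then:
g = 0
l = 1/6
y = 0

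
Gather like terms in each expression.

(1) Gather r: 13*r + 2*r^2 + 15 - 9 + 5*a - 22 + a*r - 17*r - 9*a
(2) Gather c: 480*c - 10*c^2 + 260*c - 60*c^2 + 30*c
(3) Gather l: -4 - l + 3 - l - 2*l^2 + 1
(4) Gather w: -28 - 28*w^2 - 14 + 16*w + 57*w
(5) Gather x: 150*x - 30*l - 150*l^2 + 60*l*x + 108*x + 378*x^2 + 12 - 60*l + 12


(1) = -4*a + 2*r^2 + r*(a - 4) - 16
(2) = -70*c^2 + 770*c
(3) = -2*l^2 - 2*l
(4) = -28*w^2 + 73*w - 42
(5) = -150*l^2 - 90*l + 378*x^2 + x*(60*l + 258) + 24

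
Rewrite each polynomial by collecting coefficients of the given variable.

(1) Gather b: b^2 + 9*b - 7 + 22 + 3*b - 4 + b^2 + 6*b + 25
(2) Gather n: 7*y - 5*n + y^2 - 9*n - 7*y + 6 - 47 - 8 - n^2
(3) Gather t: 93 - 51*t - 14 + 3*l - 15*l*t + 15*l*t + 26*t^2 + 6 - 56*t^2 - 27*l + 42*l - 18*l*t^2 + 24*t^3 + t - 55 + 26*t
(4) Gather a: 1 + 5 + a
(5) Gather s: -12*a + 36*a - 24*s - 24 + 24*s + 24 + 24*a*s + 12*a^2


(1) = 2*b^2 + 18*b + 36
(2) = -n^2 - 14*n + y^2 - 49
(3) = 18*l + 24*t^3 + t^2*(-18*l - 30) - 24*t + 30
(4) = a + 6
(5) = 12*a^2 + 24*a*s + 24*a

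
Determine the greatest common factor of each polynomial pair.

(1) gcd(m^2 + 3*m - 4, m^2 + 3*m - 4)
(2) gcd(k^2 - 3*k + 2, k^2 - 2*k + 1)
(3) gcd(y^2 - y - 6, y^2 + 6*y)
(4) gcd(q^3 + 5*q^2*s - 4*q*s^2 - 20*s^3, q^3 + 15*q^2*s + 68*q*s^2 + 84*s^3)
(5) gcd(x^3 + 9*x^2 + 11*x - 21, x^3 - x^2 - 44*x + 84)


(1) = m^2 + 3*m - 4
(2) = gcd((k - 2)*(k - 1), (k - 1)^2) = k - 1
(3) = 1
(4) = q + 2*s
(5) = gcd((x - 1)*(x + 3)*(x + 7), (x - 6)*(x - 2)*(x + 7)) = x + 7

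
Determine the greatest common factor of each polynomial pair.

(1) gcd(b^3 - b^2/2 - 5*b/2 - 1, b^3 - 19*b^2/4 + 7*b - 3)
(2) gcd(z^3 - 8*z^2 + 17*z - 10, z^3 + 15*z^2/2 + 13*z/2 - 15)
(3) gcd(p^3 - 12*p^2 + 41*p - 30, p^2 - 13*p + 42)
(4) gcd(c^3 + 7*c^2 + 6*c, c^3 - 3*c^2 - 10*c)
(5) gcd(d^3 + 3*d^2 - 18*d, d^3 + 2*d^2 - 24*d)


(1) = b - 2
(2) = z - 1
(3) = p - 6
(4) = gcd(c*(c + 1)*(c + 6), c*(c - 5)*(c + 2)) = c
(5) = d^2 + 6*d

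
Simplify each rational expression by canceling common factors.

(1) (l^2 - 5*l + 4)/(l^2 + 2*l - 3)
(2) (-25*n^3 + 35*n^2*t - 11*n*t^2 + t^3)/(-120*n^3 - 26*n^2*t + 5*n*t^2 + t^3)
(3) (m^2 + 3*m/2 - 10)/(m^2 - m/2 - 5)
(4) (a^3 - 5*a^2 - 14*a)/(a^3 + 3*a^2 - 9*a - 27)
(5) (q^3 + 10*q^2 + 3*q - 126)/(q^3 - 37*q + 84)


(1) = (l - 4)/(l + 3)
(2) = (5*n^2 - 6*n*t + t^2)/(24*n^2 + 10*n*t + t^2)
(3) = (m + 4)/(m + 2)
(4) = (a^3 - 5*a^2 - 14*a)/(a^3 + 3*a^2 - 9*a - 27)
(5) = (q + 6)/(q - 4)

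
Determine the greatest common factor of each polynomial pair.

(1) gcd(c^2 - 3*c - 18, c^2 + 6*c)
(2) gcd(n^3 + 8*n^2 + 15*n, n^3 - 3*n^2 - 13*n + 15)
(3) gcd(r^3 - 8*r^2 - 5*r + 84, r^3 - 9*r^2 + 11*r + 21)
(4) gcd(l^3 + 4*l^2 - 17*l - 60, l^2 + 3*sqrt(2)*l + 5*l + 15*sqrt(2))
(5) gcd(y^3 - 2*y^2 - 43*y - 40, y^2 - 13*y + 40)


(1) = 1
(2) = gcd(n*(n + 3)*(n + 5), (n - 5)*(n - 1)*(n + 3)) = n + 3
(3) = r - 7
(4) = l + 5
(5) = y - 8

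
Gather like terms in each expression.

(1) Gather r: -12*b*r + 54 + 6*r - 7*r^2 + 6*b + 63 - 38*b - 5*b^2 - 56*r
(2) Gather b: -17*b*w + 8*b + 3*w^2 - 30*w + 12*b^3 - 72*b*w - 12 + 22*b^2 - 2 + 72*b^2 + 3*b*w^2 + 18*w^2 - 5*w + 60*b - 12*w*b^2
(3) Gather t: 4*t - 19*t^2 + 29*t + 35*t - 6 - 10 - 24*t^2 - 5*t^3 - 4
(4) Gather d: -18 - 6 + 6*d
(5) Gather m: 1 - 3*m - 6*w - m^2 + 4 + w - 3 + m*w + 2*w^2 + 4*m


(1) = -5*b^2 - 32*b - 7*r^2 + r*(-12*b - 50) + 117
(2) = 12*b^3 + b^2*(94 - 12*w) + b*(3*w^2 - 89*w + 68) + 21*w^2 - 35*w - 14
(3) = -5*t^3 - 43*t^2 + 68*t - 20
(4) = 6*d - 24
(5) = -m^2 + m*(w + 1) + 2*w^2 - 5*w + 2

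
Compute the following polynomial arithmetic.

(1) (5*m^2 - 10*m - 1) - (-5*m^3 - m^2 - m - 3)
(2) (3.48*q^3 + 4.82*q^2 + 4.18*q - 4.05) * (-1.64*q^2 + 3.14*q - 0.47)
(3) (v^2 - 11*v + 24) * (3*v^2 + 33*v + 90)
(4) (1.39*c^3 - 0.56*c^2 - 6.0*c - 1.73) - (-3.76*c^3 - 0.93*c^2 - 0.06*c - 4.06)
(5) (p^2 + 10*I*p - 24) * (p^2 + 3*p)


(1) = 5*m^3 + 6*m^2 - 9*m + 2
(2) = -5.7072*q^5 + 3.0224*q^4 + 6.644*q^3 + 17.5018*q^2 - 14.6816*q + 1.9035
(3) = 3*v^4 - 201*v^2 - 198*v + 2160
(4) = 5.15*c^3 + 0.37*c^2 - 5.94*c + 2.33
(5) = p^4 + 3*p^3 + 10*I*p^3 - 24*p^2 + 30*I*p^2 - 72*p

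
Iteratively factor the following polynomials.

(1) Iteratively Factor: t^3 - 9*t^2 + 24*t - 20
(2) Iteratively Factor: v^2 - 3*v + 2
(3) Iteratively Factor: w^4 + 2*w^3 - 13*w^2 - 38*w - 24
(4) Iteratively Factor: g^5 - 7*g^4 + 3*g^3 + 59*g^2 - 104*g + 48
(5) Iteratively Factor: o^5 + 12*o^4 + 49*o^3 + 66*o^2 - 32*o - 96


(1) = (t - 5)*(t^2 - 4*t + 4) = (t - 5)*(t - 2)*(t - 2)
(2) = (v - 2)*(v - 1)
(3) = (w + 1)*(w^3 + w^2 - 14*w - 24) = (w + 1)*(w + 3)*(w^2 - 2*w - 8) = (w - 4)*(w + 1)*(w + 3)*(w + 2)
(4) = (g - 1)*(g^4 - 6*g^3 - 3*g^2 + 56*g - 48) = (g - 1)*(g + 3)*(g^3 - 9*g^2 + 24*g - 16) = (g - 4)*(g - 1)*(g + 3)*(g^2 - 5*g + 4) = (g - 4)^2*(g - 1)*(g + 3)*(g - 1)
(5) = (o - 1)*(o^4 + 13*o^3 + 62*o^2 + 128*o + 96) = (o - 1)*(o + 4)*(o^3 + 9*o^2 + 26*o + 24) = (o - 1)*(o + 4)^2*(o^2 + 5*o + 6) = (o - 1)*(o + 2)*(o + 4)^2*(o + 3)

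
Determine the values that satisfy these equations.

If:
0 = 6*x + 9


Then:
x = -3/2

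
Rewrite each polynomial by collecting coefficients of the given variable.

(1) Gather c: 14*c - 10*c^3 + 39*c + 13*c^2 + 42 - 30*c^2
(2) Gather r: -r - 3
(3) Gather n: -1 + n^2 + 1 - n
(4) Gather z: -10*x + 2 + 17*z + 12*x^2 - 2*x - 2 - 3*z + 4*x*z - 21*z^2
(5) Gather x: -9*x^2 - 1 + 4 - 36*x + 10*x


(1) = -10*c^3 - 17*c^2 + 53*c + 42
(2) = -r - 3
(3) = n^2 - n
(4) = 12*x^2 - 12*x - 21*z^2 + z*(4*x + 14)
(5) = -9*x^2 - 26*x + 3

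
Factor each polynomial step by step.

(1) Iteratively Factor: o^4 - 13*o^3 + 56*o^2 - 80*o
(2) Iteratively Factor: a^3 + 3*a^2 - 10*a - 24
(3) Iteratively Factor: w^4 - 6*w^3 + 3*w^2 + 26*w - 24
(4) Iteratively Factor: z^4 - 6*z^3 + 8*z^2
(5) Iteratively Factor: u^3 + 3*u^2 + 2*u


(1) = (o - 4)*(o^3 - 9*o^2 + 20*o) = (o - 4)^2*(o^2 - 5*o) = o*(o - 4)^2*(o - 5)
(2) = (a - 3)*(a^2 + 6*a + 8) = (a - 3)*(a + 4)*(a + 2)
(3) = (w - 3)*(w^3 - 3*w^2 - 6*w + 8) = (w - 3)*(w + 2)*(w^2 - 5*w + 4) = (w - 3)*(w - 1)*(w + 2)*(w - 4)
(4) = (z)*(z^3 - 6*z^2 + 8*z) = z*(z - 2)*(z^2 - 4*z) = z*(z - 4)*(z - 2)*(z)
(5) = (u + 1)*(u^2 + 2*u) = (u + 1)*(u + 2)*(u)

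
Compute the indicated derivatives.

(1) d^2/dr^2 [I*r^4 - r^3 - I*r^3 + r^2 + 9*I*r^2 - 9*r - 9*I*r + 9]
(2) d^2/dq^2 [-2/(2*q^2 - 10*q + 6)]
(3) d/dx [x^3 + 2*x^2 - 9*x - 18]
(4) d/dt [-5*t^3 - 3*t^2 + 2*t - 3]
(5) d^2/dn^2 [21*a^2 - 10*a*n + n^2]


(1) = 12*I*r^2 + 6*r*(-1 - I) + 2 + 18*I
(2) = 2*(q^2 - 5*q - (2*q - 5)^2 + 3)/(q^2 - 5*q + 3)^3
(3) = 3*x^2 + 4*x - 9
(4) = -15*t^2 - 6*t + 2
(5) = 2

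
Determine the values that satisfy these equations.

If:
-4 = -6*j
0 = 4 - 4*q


Then:
j = 2/3
q = 1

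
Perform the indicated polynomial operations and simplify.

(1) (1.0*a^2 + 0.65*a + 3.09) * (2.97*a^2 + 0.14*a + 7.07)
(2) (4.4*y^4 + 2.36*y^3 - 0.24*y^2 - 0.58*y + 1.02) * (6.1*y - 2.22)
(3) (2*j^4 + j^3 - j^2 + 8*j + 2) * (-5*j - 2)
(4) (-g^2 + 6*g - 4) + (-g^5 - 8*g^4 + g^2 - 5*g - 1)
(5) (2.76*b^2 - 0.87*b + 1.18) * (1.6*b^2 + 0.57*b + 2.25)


(1) = 2.97*a^4 + 2.0705*a^3 + 16.3383*a^2 + 5.0281*a + 21.8463
(2) = 26.84*y^5 + 4.628*y^4 - 6.7032*y^3 - 3.0052*y^2 + 7.5096*y - 2.2644
(3) = -10*j^5 - 9*j^4 + 3*j^3 - 38*j^2 - 26*j - 4
(4) = -g^5 - 8*g^4 + g - 5
(5) = 4.416*b^4 + 0.1812*b^3 + 7.6021*b^2 - 1.2849*b + 2.655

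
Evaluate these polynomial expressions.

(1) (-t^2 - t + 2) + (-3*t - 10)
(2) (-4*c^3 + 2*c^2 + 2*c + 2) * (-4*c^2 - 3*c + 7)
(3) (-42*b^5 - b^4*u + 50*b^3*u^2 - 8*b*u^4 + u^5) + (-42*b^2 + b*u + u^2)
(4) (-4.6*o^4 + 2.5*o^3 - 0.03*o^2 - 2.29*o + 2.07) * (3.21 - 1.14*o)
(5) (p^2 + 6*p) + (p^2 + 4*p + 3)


(1) = -t^2 - 4*t - 8
(2) = 16*c^5 + 4*c^4 - 42*c^3 + 8*c + 14
(3) = -42*b^5 - b^4*u + 50*b^3*u^2 - 42*b^2 - 8*b*u^4 + b*u + u^5 + u^2
(4) = 5.244*o^5 - 17.616*o^4 + 8.0592*o^3 + 2.5143*o^2 - 9.7107*o + 6.6447
(5) = 2*p^2 + 10*p + 3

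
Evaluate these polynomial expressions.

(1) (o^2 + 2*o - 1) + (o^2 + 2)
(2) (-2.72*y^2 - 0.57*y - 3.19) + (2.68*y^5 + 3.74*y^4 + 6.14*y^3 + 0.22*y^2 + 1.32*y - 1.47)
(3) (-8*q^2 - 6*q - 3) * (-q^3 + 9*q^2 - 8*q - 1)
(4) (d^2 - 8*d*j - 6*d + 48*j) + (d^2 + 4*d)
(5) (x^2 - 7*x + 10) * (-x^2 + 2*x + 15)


(1) = 2*o^2 + 2*o + 1
(2) = 2.68*y^5 + 3.74*y^4 + 6.14*y^3 - 2.5*y^2 + 0.75*y - 4.66
(3) = 8*q^5 - 66*q^4 + 13*q^3 + 29*q^2 + 30*q + 3
(4) = 2*d^2 - 8*d*j - 2*d + 48*j
(5) = -x^4 + 9*x^3 - 9*x^2 - 85*x + 150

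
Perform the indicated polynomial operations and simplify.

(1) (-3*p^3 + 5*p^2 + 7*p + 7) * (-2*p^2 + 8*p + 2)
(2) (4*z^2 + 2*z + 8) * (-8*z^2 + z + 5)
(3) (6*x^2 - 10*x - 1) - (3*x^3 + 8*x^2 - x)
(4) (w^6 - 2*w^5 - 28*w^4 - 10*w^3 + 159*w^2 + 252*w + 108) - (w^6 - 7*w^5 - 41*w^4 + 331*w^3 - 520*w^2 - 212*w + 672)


(1) = 6*p^5 - 34*p^4 + 20*p^3 + 52*p^2 + 70*p + 14
(2) = -32*z^4 - 12*z^3 - 42*z^2 + 18*z + 40
(3) = -3*x^3 - 2*x^2 - 9*x - 1
(4) = 5*w^5 + 13*w^4 - 341*w^3 + 679*w^2 + 464*w - 564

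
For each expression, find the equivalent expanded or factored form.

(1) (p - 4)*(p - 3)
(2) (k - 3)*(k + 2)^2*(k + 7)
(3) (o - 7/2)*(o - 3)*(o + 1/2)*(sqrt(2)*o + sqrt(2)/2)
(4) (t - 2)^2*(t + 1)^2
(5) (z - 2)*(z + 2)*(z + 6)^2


(1) = p^2 - 7*p + 12
(2) = k^4 + 8*k^3 - k^2 - 68*k - 84
(3) = sqrt(2)*o^4 - 11*sqrt(2)*o^3/2 + 17*sqrt(2)*o^2/4 + 71*sqrt(2)*o/8 + 21*sqrt(2)/8
(4) = t^4 - 2*t^3 - 3*t^2 + 4*t + 4
(5) = z^4 + 12*z^3 + 32*z^2 - 48*z - 144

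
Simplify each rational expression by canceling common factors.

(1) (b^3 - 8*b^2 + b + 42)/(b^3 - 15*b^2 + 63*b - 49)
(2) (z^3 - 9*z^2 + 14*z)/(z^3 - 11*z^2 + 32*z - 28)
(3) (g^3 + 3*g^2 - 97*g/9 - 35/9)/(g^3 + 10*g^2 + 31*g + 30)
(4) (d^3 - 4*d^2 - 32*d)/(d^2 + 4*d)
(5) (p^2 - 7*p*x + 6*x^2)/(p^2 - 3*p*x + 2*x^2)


(1) = (b^2 - b - 6)/(b^2 - 8*b + 7)
(2) = z/(z - 2)
(3) = (9*g^2 - 18*g - 7)/(9*g^2 + 45*g + 54)
(4) = d - 8
(5) = (-p + 6*x)/(-p + 2*x)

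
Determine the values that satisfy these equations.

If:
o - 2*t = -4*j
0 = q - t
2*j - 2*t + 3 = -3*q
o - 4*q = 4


Then:
No Solution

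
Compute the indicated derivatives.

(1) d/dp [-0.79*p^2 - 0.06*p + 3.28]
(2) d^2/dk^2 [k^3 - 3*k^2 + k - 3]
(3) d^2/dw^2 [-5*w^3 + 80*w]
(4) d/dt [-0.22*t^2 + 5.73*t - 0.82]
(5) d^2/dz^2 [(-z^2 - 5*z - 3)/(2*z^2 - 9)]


(1) = -1.58*p - 0.06
(2) = 6*k - 6
(3) = -30*w
(4) = 5.73 - 0.44*t
(5) = 10*(-4*z^3 - 18*z^2 - 54*z - 27)/(8*z^6 - 108*z^4 + 486*z^2 - 729)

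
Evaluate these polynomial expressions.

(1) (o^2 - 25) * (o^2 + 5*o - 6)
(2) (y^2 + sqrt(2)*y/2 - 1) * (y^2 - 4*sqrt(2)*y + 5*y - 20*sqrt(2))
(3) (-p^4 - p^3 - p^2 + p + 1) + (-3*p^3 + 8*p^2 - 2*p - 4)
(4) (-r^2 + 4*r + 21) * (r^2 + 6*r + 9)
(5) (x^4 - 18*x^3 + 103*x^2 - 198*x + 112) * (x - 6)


(1) = o^4 + 5*o^3 - 31*o^2 - 125*o + 150
(2) = y^4 - 7*sqrt(2)*y^3/2 + 5*y^3 - 35*sqrt(2)*y^2/2 - 5*y^2 - 25*y + 4*sqrt(2)*y + 20*sqrt(2)
(3) = -p^4 - 4*p^3 + 7*p^2 - p - 3
(4) = -r^4 - 2*r^3 + 36*r^2 + 162*r + 189
(5) = x^5 - 24*x^4 + 211*x^3 - 816*x^2 + 1300*x - 672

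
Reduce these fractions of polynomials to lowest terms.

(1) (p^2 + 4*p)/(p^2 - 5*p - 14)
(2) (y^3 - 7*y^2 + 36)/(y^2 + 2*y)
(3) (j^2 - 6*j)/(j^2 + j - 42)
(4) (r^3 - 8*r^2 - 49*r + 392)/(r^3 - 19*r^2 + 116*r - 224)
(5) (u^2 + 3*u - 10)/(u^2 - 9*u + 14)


(1) = (p^2 + 4*p)/(p^2 - 5*p - 14)
(2) = (y^2 - 9*y + 18)/y
(3) = j/(j + 7)
(4) = (r + 7)/(r - 4)
(5) = (u + 5)/(u - 7)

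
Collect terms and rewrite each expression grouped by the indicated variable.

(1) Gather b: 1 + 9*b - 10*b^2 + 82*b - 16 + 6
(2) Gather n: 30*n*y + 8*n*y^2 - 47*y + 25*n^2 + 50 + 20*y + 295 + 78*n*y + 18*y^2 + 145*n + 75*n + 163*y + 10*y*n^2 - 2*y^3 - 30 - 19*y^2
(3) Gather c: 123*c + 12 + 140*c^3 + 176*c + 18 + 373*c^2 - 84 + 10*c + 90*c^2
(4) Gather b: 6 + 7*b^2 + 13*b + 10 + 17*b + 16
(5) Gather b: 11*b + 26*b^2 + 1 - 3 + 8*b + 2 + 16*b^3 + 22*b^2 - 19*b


(1) = -10*b^2 + 91*b - 9
(2) = n^2*(10*y + 25) + n*(8*y^2 + 108*y + 220) - 2*y^3 - y^2 + 136*y + 315
(3) = 140*c^3 + 463*c^2 + 309*c - 54
(4) = 7*b^2 + 30*b + 32
(5) = 16*b^3 + 48*b^2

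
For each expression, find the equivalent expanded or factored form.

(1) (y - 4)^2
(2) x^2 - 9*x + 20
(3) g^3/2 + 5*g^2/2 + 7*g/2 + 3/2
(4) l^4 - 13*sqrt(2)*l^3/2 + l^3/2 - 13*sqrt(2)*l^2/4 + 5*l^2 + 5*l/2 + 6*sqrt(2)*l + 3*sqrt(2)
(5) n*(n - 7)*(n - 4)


(1) = y^2 - 8*y + 16
(2) = (x - 5)*(x - 4)
(3) = (g/2 + 1/2)*(g + 1)*(g + 3)
(4) = (l + 1/2)*(l - 6*sqrt(2))*(l - sqrt(2))*(l + sqrt(2)/2)
(5) = n^3 - 11*n^2 + 28*n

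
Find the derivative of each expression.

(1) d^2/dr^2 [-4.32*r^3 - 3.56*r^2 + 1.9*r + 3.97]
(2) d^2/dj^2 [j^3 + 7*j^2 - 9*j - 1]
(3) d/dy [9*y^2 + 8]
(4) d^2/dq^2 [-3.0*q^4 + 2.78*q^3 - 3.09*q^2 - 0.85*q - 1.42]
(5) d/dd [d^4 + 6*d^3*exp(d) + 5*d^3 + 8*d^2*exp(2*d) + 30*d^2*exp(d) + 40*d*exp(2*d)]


(1) = -25.92*r - 7.12
(2) = 6*j + 14
(3) = 18*y
(4) = -36.0*q^2 + 16.68*q - 6.18
(5) = 6*d^3*exp(d) + 4*d^3 + 16*d^2*exp(2*d) + 48*d^2*exp(d) + 15*d^2 + 96*d*exp(2*d) + 60*d*exp(d) + 40*exp(2*d)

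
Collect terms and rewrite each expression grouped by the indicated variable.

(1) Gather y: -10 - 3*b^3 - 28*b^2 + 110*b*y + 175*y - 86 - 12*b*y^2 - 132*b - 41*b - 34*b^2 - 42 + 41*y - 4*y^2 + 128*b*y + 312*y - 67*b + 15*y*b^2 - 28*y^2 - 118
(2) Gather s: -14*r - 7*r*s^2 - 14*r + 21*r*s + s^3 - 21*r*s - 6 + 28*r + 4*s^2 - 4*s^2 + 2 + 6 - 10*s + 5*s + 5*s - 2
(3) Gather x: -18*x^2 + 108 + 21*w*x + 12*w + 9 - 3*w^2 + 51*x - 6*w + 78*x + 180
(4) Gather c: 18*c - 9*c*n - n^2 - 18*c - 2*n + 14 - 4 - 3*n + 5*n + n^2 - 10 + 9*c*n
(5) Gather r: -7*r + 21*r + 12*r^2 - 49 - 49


(1) = -3*b^3 - 62*b^2 - 240*b + y^2*(-12*b - 32) + y*(15*b^2 + 238*b + 528) - 256
(2) = -7*r*s^2 + s^3
(3) = -3*w^2 + 6*w - 18*x^2 + x*(21*w + 129) + 297
(4) = 0
(5) = 12*r^2 + 14*r - 98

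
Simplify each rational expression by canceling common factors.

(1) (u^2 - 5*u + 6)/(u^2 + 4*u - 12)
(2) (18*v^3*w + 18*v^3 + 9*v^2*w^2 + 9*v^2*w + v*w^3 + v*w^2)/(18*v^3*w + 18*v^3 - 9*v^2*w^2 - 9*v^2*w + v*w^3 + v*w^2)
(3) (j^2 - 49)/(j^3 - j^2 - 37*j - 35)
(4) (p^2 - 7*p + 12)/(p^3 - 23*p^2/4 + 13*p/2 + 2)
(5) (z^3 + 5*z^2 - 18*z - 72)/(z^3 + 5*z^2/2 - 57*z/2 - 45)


(1) = (u - 3)/(u + 6)
(2) = (18*v^2 + 9*v*w + w^2)/(18*v^2 - 9*v*w + w^2)
(3) = (j + 7)/(j^2 + 6*j + 5)
(4) = (4*p - 12)/(4*p^2 - 7*p - 2)
(5) = (2*z^2 - 2*z - 24)/(2*z^2 - 7*z - 15)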